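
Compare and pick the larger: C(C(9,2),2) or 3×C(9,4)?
C(C(9,2),2)

Solution: C(C(9,2),2)=630, 3×C(9,4)=378.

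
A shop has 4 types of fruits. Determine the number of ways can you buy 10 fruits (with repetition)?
286
Stars and bars: C(10+4-1, 10) = C(13, 10) = 286.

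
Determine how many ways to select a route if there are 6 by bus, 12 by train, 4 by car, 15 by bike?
37

Working:
By the addition principle: 6 + 12 + 4 + 15 = 37.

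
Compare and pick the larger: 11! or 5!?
11!

11!=39,916,800, 5!=120. 11! > 5!.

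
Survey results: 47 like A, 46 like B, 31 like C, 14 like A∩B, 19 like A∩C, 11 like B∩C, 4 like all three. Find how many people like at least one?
84

Solution: |A∪B∪C| = 47+46+31-14-19-11+4 = 84.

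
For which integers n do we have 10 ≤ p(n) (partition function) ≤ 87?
Tabulating p(n) via p(n) = p(n−1) + p(n−2) − p(n−5) − p(n−7) + …: p(5)=7; p(6)=11; p(7)=15; p(8)=22; p(9)=30; p(10)=42; p(11)=56; p(12)=77; p(13)=101. So valid n = 6, 7, 8, 9, 10, 11, 12.
Final answer: 6, 7, 8, 9, 10, 11, 12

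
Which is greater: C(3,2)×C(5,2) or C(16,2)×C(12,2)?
C(16,2)×C(12,2)

Solution: C(3,2)×C(5,2)=30, C(16,2)×C(12,2)=7,920.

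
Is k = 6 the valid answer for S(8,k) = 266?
Yes

Reasoning: S(8,6) = 6·S(7,6) + S(7,5) = 6·21 + 140 = 266, which equals 266.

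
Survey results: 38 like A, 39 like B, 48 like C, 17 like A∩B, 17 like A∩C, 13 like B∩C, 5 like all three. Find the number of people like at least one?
|A∪B∪C| = 38+39+48-17-17-13+5 = 83.
Final answer: 83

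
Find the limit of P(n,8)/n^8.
1

P(n,8) = n(n-1)···(n-7) ≈ n^8 for large n. Limit = 1.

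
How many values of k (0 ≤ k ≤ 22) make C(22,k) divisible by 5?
8

Solution: Checking C(22,k) mod 5 for k = 0..22: divisible at k = 3, 4, 8, 9, 13, 14, 18, 19. That's 8 values.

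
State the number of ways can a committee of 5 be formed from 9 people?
C(9,5) = 9! / (5! × (9-5)!)
         = 9! / (5! × 4!)
         = 126

Answer: 126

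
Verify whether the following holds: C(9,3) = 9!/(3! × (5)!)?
False

Explanation: The correct denominator is 3!×6!, giving C(9,3) = 84; the stated RHS is 9!/(3!×5!) = 504 ≠ 84, so the statement does not hold.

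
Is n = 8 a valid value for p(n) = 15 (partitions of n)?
No

Solution: Pentagonal recurrence p(n) = p(n−1) + p(n−2) − p(n−5) − p(n−7) + …: p(8) = p(7) + p(6) − p(3) − p(1) = 15 + 11 − 3 − 1 = 22, which does not equal 15.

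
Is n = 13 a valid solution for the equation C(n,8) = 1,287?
Yes

Working:
C(13,8) = 13·12·11·10·9·8·7·6/8! = 51,891,840/40,320 = 1,287, which equals 1,287.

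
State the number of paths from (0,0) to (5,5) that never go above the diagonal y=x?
42
Counted by the Catalan number C_5: C_5 = C(10,5)/(5+1) = 252/6 = 42.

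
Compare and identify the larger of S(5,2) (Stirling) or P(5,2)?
P(5,2)

Reasoning: S(5,2) = 2·S(4,2) + S(4,1) = 2·7 + 1 = 15; P(5,2) = 20.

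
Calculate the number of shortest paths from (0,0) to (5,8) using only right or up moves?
1,287

Choose 5 rights from 13 moves: C(13,5) = 1,287.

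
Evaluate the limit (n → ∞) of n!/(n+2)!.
0
n!/(n+2)! = 1/[(n+1)(n+2)] → 0 as n → ∞.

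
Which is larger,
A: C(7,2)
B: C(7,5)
Equal
A=C(7,2)=21, B=C(7,5)=21.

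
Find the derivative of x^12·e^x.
Product rule: d/dx[x^12]·e^x + x^12·d/dx[e^x] = 12x^{11}e^x + x^12e^x.

Answer: (12x^11 + x^12)e^x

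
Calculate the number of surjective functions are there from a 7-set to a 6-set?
15,120

Solution: Onto functions = 6! × S(7,6)
First compute S(7,6) via recurrence:
Using the Stirling recurrence: S(n,k) = k·S(n-1,k) + S(n-1,k-1)
S(7,6) = 6·S(6,6) + S(6,5)
         = 6·1 + 15
         = 6 + 15
         = 21
Then: 720 × 21 = 15,120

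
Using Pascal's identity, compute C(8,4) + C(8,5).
126

Explanation: C(8,4) + C(8,5) = C(9,5) = 126.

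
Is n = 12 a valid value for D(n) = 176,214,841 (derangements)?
Yes
D(12) = (12-1)·[D(11) + D(10)] = 11·[14,684,570 + 1,334,961] = 176,214,841, which equals 176,214,841.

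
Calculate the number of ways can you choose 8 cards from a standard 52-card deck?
752,538,150

Explanation: C(52,8) = 752,538,150.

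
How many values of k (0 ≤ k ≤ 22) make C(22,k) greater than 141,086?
9

Working:
Row 22 is unimodal and symmetric about k=22/2. C(22,6)=74,613 ≤ 141,086; C(22,7)=170,544 > 141,086; by symmetry C(22,k) > 141,086 for k = 7..15. That's 15 - 7 + 1 = 9 values.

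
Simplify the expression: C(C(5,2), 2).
45

Explanation: C(5,2) = 10, then C(10, 2) = 45.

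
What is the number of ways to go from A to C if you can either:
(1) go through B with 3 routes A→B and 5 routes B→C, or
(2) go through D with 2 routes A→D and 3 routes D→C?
21
Route via B: 3×5=15. Route via D: 2×3=6. Total: 21.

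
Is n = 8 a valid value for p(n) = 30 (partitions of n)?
No

Solution: Pentagonal recurrence p(n) = p(n−1) + p(n−2) − p(n−5) − p(n−7) + …: p(8) = p(7) + p(6) − p(3) − p(1) = 15 + 11 − 3 − 1 = 22, which does not equal 30.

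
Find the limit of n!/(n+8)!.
0
n!/(n+8)! = 1/[(n+1)(n+2)···(n+8)] → 0 as n → ∞.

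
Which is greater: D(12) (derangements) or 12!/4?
D(12)

Reasoning: D(12) = (12-1)·[D(11) + D(10)] = 11·[14,684,570 + 1,334,961] = 176,214,841; 12!/4 = 479,001,600/4 = 119,750,400.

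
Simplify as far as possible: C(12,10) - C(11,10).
55

Reasoning: C(12,10) - C(11,10) = C(11,9) = 55.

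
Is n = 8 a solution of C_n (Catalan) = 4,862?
No

Working:
C_8 = C(16,8)/(8+1) = 12,870/9 = 1,430, which does not equal 4,862.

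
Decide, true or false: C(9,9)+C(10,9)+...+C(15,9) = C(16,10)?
Hockey stick identity gives Σ = C(16,10) = 8,008; RHS C(16,10) = 8,008.
Final answer: True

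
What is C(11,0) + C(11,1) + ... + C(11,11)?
2,048

Sum of binomial coefficients = 2^11 = 2,048.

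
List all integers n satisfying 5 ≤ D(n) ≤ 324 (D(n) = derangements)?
Using D(n) = (n−1)[D(n−1) + D(n−2)] with D(1)=0, D(2)=1: D(3)=2; D(4)=9; D(5)=44; D(6)=265; D(7)=1,854. So valid n = 4, 5, 6.
Final answer: 4, 5, 6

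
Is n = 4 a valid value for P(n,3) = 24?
P(4,3) = 4·3·2 = 24, which equals 24.

Answer: Yes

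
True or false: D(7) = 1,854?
Derangements of 7 elements: D(7) = (7-1)·[D(6) + D(5)] = 6·[265 + 44] = 1,854.

Answer: True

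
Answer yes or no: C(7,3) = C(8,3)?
No

Explanation: LHS = C(7,3) = 35; RHS = C(8,3) = 56. 35 ≠ 56, so the statement does not hold.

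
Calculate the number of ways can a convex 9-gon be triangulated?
429

Reasoning: Using the Catalan number formula: C_n = C(2n, n) / (n+1)
C_7 = C(14, 7) / (7+1)
     = 3432 / 8
     = 429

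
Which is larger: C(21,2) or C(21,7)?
C(21,7)

Working:
C(21,2)=210, C(21,7)=116,280.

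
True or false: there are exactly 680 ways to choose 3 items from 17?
C(17,3) = 680.
Final answer: True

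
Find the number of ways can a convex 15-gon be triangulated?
Using the Catalan number formula: C_n = C(2n, n) / (n+1)
C_13 = C(26, 13) / (13+1)
     = 10400600 / 14
     = 742,900

Answer: 742,900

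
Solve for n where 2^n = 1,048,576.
20

Explanation: 1,048,576 = 1,024 × 1,024 = 2^10 × 2^10 = 2^20, so n = 20.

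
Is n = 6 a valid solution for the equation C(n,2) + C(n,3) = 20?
No

Working:
C(6,2) + C(6,3) = 15 + 20 = 35, which does not equal 20.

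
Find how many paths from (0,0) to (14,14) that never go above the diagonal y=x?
2,674,440

Counted by the Catalan number C_14: C_14 = C(28,14)/(14+1) = 40,116,600/15 = 2,674,440.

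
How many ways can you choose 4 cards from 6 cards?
C(6,4) = 6! / (4! × (6-4)!)
         = 6! / (4! × 2!)
         = 15

Answer: 15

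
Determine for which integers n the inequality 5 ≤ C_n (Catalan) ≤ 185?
3, 4, 5, 6
C_2=2; C_3=5; C_4=14; C_5=42; C_6=132; C_7=429. So valid n = 3, 4, 5, 6.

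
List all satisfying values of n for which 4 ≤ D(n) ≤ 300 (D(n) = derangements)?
Using D(n) = (n−1)[D(n−1) + D(n−2)] with D(1)=0, D(2)=1: D(3)=2; D(4)=9; D(5)=44; D(6)=265; D(7)=1,854. So valid n = 4, 5, 6.

Answer: 4, 5, 6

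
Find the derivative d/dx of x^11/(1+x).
(11x^10(1+x) - x^11)/(1+x)²

Working:
Quotient rule: [11x^{10}(1+x) - x^11]/(1+x)².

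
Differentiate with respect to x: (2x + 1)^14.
28(2x + 1)^13

Solution: Chain rule: 14(2x+1)^{13} × 2 = 28(2x+1)^{13}.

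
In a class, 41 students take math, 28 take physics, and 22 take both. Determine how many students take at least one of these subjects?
47

Explanation: |A∪B| = |A|+|B|-|A∩B| = 41+28-22 = 47.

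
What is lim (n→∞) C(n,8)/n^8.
1/40320

C(n,8) ≈ n^8/8! for large n. Limit = 1/8! = 1/40320.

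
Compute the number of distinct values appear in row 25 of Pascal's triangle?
Row 25 has entries C(25,0)..C(25,25); by symmetry C(25,k)=C(25,25-k), giving 13 distinct values.

Answer: 13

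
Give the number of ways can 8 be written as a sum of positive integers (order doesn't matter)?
22
Pentagonal recurrence p(n) = p(n−1) + p(n−2) − p(n−5) − p(n−7) + …: p(8) = p(7) + p(6) − p(3) − p(1) = 15 + 11 − 3 − 1 = 22.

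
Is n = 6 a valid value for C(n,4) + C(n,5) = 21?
Yes

Working:
C(6,4) + C(6,5) = 15 + 6 = 21, which equals 21.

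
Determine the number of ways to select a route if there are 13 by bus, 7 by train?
20

Explanation: By the addition principle: 13 + 7 = 20.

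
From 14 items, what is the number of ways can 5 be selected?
C(14,5) = 14! / (5! × (14-5)!)
         = 14! / (5! × 9!)
         = 2,002
Final answer: 2,002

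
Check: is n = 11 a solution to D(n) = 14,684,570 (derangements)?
Yes
D(11) = (11-1)·[D(10) + D(9)] = 10·[1,334,961 + 133,496] = 14,684,570, which equals 14,684,570.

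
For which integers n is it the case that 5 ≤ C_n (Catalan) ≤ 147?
3, 4, 5, 6

Solution: C_2=2; C_3=5; C_4=14; C_5=42; C_6=132; C_7=429. So valid n = 3, 4, 5, 6.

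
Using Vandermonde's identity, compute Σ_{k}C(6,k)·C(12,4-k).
3,060

= C(6+12,4) = C(18,4) = 3,060.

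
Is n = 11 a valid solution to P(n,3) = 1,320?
No
P(11,3) = 11·10·9 = 990, which does not equal 1,320.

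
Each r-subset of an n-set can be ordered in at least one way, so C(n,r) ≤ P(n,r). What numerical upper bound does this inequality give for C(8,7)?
40,320

Reasoning: P(8,7) = 8·7·6·5·4·3·2 = 40,320, so C(8,7) ≤ 40,320. (The bound is loose by a factor of 7! = 5,040: C(8,7) = 40,320/5,040 = 8.)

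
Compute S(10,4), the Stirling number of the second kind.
34,105

Solution: Using the Stirling recurrence: S(n,k) = k·S(n-1,k) + S(n-1,k-1)
S(10,4) = 4·S(9,4) + S(9,3)
         = 4·7770 + 3025
         = 31080 + 3025
         = 34,105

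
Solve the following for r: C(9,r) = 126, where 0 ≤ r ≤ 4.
C(9,r) is increasing for 0 ≤ r ≤ 4. Stepping up (C(9,r+1) = C(9,r)·(9−r)/(r+1)): C(9,1) = 9, C(9,2) = 36, C(9,3) = 84, C(9,4) = 126 ✓. So r = 4.

Answer: 4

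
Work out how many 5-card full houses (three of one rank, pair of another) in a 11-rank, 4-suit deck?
Triple rank: 11. Triple suits: C(4,3)=4. Pair rank: 10. Pair suits: C(4,2)=6. Total: 2,640.

Answer: 2,640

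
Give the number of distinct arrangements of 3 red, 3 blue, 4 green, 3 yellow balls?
Multinomial: 13!/(3! × 3! × 4! × 3!) = 1,201,200.
Final answer: 1,201,200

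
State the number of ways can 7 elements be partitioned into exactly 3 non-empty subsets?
301

Explanation: This equals S(7,3), the Stirling number of the 2nd kind.
Using the Stirling recurrence: S(n,k) = k·S(n-1,k) + S(n-1,k-1)
S(7,3) = 3·S(6,3) + S(6,2)
         = 3·90 + 31
         = 270 + 31
         = 301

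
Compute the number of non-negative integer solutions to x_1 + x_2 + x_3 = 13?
105

Reasoning: C(13+3-1, 3-1) = 105.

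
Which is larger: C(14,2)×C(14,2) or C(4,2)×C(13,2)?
C(14,2)×C(14,2)

Explanation: C(14,2)×C(14,2)=8,281, C(4,2)×C(13,2)=468.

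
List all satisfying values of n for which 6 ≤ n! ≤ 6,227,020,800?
n! is strictly increasing; 3! = 6 and 13! = 6,227,020,800, so valid n = 3, 4, 5, 6, 7, 8, 9, 10, 11, 12, 13.

Answer: 3, 4, 5, 6, 7, 8, 9, 10, 11, 12, 13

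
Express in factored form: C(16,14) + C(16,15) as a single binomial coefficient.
C(17,15)

By Pascal's identity: C(16,14) + C(16,15) = C(17,15) = 136.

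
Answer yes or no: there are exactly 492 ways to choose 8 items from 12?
No

Explanation: C(12,8) = 495 ≠ 492.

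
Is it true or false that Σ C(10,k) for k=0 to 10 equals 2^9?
False

Reasoning: Binomial theorem: Σ C(10,k) = (1+1)^10 = 2^10 = 1,024; RHS 2^9 = 512.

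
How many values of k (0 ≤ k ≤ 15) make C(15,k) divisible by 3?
10

Reasoning: Checking C(15,k) mod 3 for k = 0..15: divisible at k = 1, 2, 4, 5, 7, 8, 10, 11, 13, 14. That's 10 values.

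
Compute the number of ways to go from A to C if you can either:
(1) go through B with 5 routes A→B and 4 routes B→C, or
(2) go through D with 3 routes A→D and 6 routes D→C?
Route via B: 5×4=20. Route via D: 3×6=18. Total: 38.
Final answer: 38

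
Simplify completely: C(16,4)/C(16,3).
C(n,k+1)/C(n,k) = (n−k)/(k+1). Here (16−3)/(3+1) = 13/4 = 13/4.

Answer: 13/4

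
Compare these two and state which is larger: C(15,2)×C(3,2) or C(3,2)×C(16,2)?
C(3,2)×C(16,2)

C(15,2)×C(3,2)=315, C(3,2)×C(16,2)=360.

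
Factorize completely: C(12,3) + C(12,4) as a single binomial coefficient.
C(13,4)

Working:
By Pascal's identity: C(12,3) + C(12,4) = C(13,4) = 715.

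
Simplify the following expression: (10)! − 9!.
3,265,920

Solution: (10)! − 9! = (10)·9! − 9! = (10−1)·9! = 9·9! = 3,265,920.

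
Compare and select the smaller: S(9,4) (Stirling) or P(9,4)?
S(9,4) = 4·S(8,4) + S(8,3) = 4·1,701 + 966 = 7,770; P(9,4) = 3,024.
Final answer: P(9,4)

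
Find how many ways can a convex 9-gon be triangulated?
Using the Catalan number formula: C_n = C(2n, n) / (n+1)
C_7 = C(14, 7) / (7+1)
     = 3432 / 8
     = 429

Answer: 429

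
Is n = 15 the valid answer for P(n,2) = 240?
P(15,2) = 15·14 = 210, which does not equal 240.
Final answer: No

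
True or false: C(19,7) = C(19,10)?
C(19,7) = 50,388 but C(19,10) = 92,378; symmetry gives C(19,7) = C(19,12), not C(19,10).

Answer: False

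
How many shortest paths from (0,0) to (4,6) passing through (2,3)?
100

To (2,3): C(5,2)=10. From there: C(5,2)=10. Total: 100.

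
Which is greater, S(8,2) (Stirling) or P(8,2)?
S(8,2)

Explanation: S(8,2) = 2·S(7,2) + S(7,1) = 2·63 + 1 = 127; P(8,2) = 56.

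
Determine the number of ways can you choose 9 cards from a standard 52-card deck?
3,679,075,400

Solution: C(52,9) = 3,679,075,400.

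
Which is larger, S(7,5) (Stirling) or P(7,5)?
S(7,5) = 5·S(6,5) + S(6,4) = 5·15 + 65 = 140; P(7,5) = 2,520.

Answer: P(7,5)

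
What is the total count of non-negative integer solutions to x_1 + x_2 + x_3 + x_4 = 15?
816

Explanation: C(15+4-1, 4-1) = 816.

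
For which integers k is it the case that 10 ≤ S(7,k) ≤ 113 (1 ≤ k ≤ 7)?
2, 6
S(7,1)=1; S(7,2)=63; S(7,3)=301; S(7,4)=350; S(7,5)=140; S(7,6)=21; S(7,7)=1. So valid k = 2, 6.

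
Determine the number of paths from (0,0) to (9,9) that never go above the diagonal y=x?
Counted by the Catalan number C_9: C_9 = C(18,9)/(9+1) = 48,620/10 = 4,862.
Final answer: 4,862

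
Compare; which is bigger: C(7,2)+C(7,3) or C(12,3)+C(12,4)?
C(12,3)+C(12,4)

First=56, Second=715.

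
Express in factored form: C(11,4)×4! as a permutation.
C(11,4)×4! = [11!/(4!(7)!)]×4! = 11!/(7)! = P(11,4) = 7,920.
Final answer: P(11,4)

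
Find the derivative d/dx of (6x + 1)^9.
54(6x + 1)^8

Explanation: Chain rule: 9(6x+1)^{8} × 6 = 54(6x+1)^{8}.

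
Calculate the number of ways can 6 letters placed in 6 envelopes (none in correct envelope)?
Using D(n) = (n-1)[D(n-1) + D(n-2)]:
D(6) = (6-1) × [D(5) + D(4)]
      = 5 × [44 + 9]
      = 5 × 53
      = 265

Answer: 265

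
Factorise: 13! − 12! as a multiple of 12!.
12 × 12! = 5,748,019,200

Reasoning: 13! − 12! = 13·12! − 12! = (13 − 1)·12! = 12 × 12! = 5,748,019,200.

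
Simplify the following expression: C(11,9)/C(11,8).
1/3

Working:
C(n,k+1)/C(n,k) = (n−k)/(k+1). Here (11−8)/(8+1) = 3/9 = 1/3.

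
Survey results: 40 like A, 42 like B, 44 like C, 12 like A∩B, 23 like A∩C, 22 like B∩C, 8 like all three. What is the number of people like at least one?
77

Explanation: |A∪B∪C| = 40+42+44-12-23-22+8 = 77.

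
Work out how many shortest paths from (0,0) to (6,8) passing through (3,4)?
1,225

To (3,4): C(7,3)=35. From there: C(7,3)=35. Total: 1,225.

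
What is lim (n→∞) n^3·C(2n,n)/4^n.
∞

Reasoning: C(2n,n) ~ 4^n/√(πn), so n^3·C(2n,n)/4^n ~ n^(3 − 1/2)/√π → ∞.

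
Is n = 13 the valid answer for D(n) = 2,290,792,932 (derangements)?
Yes

D(13) = (13-1)·[D(12) + D(11)] = 12·[176,214,841 + 14,684,570] = 2,290,792,932, which equals 2,290,792,932.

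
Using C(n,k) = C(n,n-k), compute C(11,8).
165

Explanation: C(11,8) = C(11,3) = 165.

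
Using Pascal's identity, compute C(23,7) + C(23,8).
735,471

Reasoning: C(23,7) + C(23,8) = C(24,8) = 735,471.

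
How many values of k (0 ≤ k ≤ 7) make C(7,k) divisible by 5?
2

Solution: Checking C(7,k) mod 5 for k = 0..7: divisible at k = 3, 4. That's 2 values.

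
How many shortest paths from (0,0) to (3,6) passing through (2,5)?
To (2,5): C(7,2)=21. From there: C(2,1)=2. Total: 42.
Final answer: 42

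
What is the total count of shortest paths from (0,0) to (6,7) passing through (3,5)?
560

To (3,5): C(8,3)=56. From there: C(5,3)=10. Total: 560.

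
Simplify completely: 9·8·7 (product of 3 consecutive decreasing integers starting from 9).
504
This is P(9,3) = 9!/(6)! = 504.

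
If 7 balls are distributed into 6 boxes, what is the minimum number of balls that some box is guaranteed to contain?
2

Explanation: Pigeonhole: ⌈7/6⌉ = 2.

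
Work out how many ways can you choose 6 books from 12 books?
924

C(12,6) = 12! / (6! × (12-6)!)
         = 12! / (6! × 6!)
         = 924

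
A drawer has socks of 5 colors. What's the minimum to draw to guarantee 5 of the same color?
21
Worst case: 4 of each = 20. One more: 21.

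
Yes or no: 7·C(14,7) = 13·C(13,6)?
No

Reasoning: Absorption identity k·C(n,k) = n·C(n-1,k-1). LHS = 7·3432 = 24,024; RHS = 13·1716 = 22,308.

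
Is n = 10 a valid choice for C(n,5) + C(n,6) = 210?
No

Solution: C(10,5) + C(10,6) = 252 + 210 = 462, which does not equal 210.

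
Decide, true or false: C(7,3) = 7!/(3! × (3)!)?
False
The correct denominator is 3!×4!, giving C(7,3) = 35; the stated RHS is 7!/(3!×3!) = 140 ≠ 35, so the statement does not hold.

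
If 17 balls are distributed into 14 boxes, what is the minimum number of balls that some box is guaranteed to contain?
Pigeonhole: ⌈17/14⌉ = 2.
Final answer: 2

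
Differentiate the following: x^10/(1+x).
Quotient rule: [10x^{9}(1+x) - x^10]/(1+x)².
Final answer: (10x^9(1+x) - x^10)/(1+x)²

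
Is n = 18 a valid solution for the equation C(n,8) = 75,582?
No

C(18,8) = 18·17·16·15·14·13·12·11/8! = 1,764,322,560/40,320 = 43,758, which does not equal 75,582.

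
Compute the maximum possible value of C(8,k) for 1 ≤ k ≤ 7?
C(8,k) is maximised at the centre of the row: C(8,4) = 70.
Final answer: 70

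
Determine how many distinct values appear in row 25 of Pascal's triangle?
13

Reasoning: Row 25 has entries C(25,0)..C(25,25); by symmetry C(25,k)=C(25,25-k), giving 13 distinct values.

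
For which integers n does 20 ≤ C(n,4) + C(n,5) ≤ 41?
C(5,4)+C(5,5)=6; C(6,4)+C(6,5)=21; C(7,4)+C(7,5)=56. So valid n = 6.
Final answer: 6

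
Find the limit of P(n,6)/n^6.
1

Explanation: P(n,6) = n(n-1)···(n-5) ≈ n^6 for large n. Limit = 1.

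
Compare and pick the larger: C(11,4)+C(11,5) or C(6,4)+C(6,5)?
First=792, Second=21.
Final answer: C(11,4)+C(11,5)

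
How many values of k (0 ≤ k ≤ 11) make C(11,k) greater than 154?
6

Solution: Row 11 is unimodal and symmetric about k=11/2. C(11,2)=55 ≤ 154; C(11,3)=165 > 154; by symmetry C(11,k) > 154 for k = 3..8. That's 8 - 3 + 1 = 6 values.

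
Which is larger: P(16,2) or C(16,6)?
P(16,2)=240, C(16,6)=8,008.

Answer: C(16,6)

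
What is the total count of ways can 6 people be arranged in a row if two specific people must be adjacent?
240

Explanation: Treat pair as unit: (6-1)! arrangements × 2 internal orders = 240.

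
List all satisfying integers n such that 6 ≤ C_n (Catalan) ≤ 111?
4, 5

Explanation: C_3=5; C_4=14; C_5=42; C_6=132. So valid n = 4, 5.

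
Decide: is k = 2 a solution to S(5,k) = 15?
Yes

Solution: S(5,2) = 2·S(4,2) + S(4,1) = 2·7 + 1 = 15, which equals 15.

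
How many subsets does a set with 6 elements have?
64
Each element can be included or excluded: 2^6 = 64.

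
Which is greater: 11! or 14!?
11!=39,916,800, 14!=87,178,291,200. 14! > 11!.
Final answer: 14!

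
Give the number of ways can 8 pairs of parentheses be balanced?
Using the Catalan number formula: C_n = C(2n, n) / (n+1)
C_8 = C(16, 8) / (8+1)
     = 12870 / 9
     = 1,430

Answer: 1,430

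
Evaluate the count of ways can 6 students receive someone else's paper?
265

Solution: Using D(n) = (n-1)[D(n-1) + D(n-2)]:
D(6) = (6-1) × [D(5) + D(4)]
      = 5 × [44 + 9]
      = 5 × 53
      = 265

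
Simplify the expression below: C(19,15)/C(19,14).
1/3

Working:
C(n,k+1)/C(n,k) = (n−k)/(k+1). Here (19−14)/(14+1) = 5/15 = 1/3.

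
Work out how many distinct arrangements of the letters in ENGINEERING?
Word has 11 letters (E=3, N=3, G=2, I=2, R=1). Arrangements: 11!/Π(k!) = 277,200.

Answer: 277,200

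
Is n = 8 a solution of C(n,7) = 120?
No

C(8,7) = 8·7·6·5·4·3·2/7! = 40,320/5,040 = 8, which does not equal 120.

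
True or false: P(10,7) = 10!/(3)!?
True
Permutation formula P(n,k) = n!/(n-k)!: 10!/3! = 3,628,800/6 = 604,800 = P(10,7). The statement holds.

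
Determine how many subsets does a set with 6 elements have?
64

Solution: Each element can be included or excluded: 2^6 = 64.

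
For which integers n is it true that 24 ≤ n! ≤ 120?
4, 5
n! is strictly increasing; 4! = 24 and 5! = 120, so valid n = 4, 5.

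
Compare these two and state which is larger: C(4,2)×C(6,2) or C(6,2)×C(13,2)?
C(4,2)×C(6,2)=90, C(6,2)×C(13,2)=1,170.
Final answer: C(6,2)×C(13,2)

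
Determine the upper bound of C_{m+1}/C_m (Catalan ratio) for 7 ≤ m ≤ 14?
29/8

Reasoning: C_{m+1}/C_m = 2(2m+1)/(m+2), which increases with m. Maximum at m = 14: 2·29/16 = 29/8.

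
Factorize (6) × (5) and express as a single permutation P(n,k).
Product of 2 consecutive descending integers starting at 6: P(6,2) = 6!/4! = 30.
Final answer: P(6,2) = 6!/(4)!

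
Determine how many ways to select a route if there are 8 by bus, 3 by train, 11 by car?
By the addition principle: 8 + 3 + 11 = 22.

Answer: 22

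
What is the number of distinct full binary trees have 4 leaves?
5

Using the Catalan number formula: C_n = C(2n, n) / (n+1)
C_3 = C(6, 3) / (3+1)
     = 20 / 4
     = 5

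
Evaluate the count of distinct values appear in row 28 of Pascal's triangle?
Row 28 has entries C(28,0)..C(28,28); by symmetry C(28,k)=C(28,28-k), giving 15 distinct values.

Answer: 15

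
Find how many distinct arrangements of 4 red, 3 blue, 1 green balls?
Multinomial: 8!/(4! × 3! × 1!) = 280.
Final answer: 280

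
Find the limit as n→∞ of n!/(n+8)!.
0

Working:
n!/(n+8)! = 1/[(n+1)(n+2)···(n+8)] → 0 as n → ∞.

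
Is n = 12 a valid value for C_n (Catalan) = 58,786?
No

C_12 = C(24,12)/(12+1) = 2,704,156/13 = 208,012, which does not equal 58,786.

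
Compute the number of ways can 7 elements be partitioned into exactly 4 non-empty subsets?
350

Working:
This equals S(7,4), the Stirling number of the 2nd kind.
Using the Stirling recurrence: S(n,k) = k·S(n-1,k) + S(n-1,k-1)
S(7,4) = 4·S(6,4) + S(6,3)
         = 4·65 + 90
         = 260 + 90
         = 350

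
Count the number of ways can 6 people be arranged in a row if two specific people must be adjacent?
240

Explanation: Treat pair as unit: (6-1)! arrangements × 2 internal orders = 240.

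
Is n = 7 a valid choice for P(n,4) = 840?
Yes

Explanation: P(7,4) = 7·6·5·4 = 840, which equals 840.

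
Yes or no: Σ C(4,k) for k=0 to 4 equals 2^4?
Yes

Binomial theorem: Σ C(4,k) = (1+1)^4 = 2^4 = 16; RHS 2^4 = 16.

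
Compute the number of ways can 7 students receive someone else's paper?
1,854

Working:
Using D(n) = (n-1)[D(n-1) + D(n-2)]:
D(7) = (7-1) × [D(6) + D(5)]
      = 6 × [265 + 44]
      = 6 × 309
      = 1,854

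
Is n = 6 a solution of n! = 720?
Yes

6! = 6·5! = 6·120 = 720, which equals 720.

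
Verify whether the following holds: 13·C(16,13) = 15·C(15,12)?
False

Working:
Absorption identity k·C(n,k) = n·C(n-1,k-1). LHS = 13·560 = 7,280; RHS = 15·455 = 6,825.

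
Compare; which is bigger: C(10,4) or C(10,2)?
C(10,4)

Solution: C(10,4)=210, C(10,2)=45.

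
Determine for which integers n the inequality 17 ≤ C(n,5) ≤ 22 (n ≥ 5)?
7

Working:
C(6,5)=6; C(7,5)=21; C(8,5)=56. So valid n = 7.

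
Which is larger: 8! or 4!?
8!

Working:
8!=40,320, 4!=24. 8! > 4!.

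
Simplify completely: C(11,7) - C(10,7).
210
C(11,7) - C(10,7) = C(10,6) = 210.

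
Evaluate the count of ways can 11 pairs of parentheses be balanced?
Using the Catalan number formula: C_n = C(2n, n) / (n+1)
C_11 = C(22, 11) / (11+1)
     = 705432 / 12
     = 58,786

Answer: 58,786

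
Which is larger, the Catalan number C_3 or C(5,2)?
C(5,2)
C_3 = C(6,3)/(3+1) = 20/4 = 5; C(5,2) = 10.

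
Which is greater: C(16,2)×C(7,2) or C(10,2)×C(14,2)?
C(10,2)×C(14,2)
C(16,2)×C(7,2)=2,520, C(10,2)×C(14,2)=4,095.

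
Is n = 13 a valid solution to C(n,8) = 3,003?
No

Reasoning: C(13,8) = 13·12·11·10·9·8·7·6/8! = 51,891,840/40,320 = 1,287, which does not equal 3,003.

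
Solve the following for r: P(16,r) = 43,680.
4

Reasoning: P(16,r) = 16·15·…·(16−r+1), a product of r factors. Multiplying down from 16: 16 = 16; 16·15 = 240; 16·15·14 = 3,360; 16·15·14·13 = 43,680 ✓ (4 factors). So r = 4.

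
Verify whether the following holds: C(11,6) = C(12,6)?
LHS = C(11,6) = 462; RHS = C(12,6) = 924. 462 ≠ 924, so the statement does not hold.

Answer: False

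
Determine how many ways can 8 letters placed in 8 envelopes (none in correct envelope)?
14,833

Explanation: Using D(n) = (n-1)[D(n-1) + D(n-2)]:
D(8) = (8-1) × [D(7) + D(6)]
      = 7 × [1854 + 265]
      = 7 × 2119
      = 14,833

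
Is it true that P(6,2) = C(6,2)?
False

Reasoning: P(6,2) = 30 but C(6,2) = 15; they differ by a factor of 2! = 2, so the statement does not hold.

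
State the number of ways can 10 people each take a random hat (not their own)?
Using D(n) = (n-1)[D(n-1) + D(n-2)]:
D(10) = (10-1) × [D(9) + D(8)]
      = 9 × [133496 + 14833]
      = 9 × 148329
      = 1,334,961
Final answer: 1,334,961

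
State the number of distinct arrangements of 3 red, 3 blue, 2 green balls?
Multinomial: 8!/(3! × 3! × 2!) = 560.
Final answer: 560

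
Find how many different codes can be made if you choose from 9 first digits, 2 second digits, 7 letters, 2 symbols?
252

Reasoning: By the multiplication principle: 9 × 2 × 7 × 2 = 252.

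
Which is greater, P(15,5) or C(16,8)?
P(15,5)

Working:
P(15,5)=360,360, C(16,8)=12,870.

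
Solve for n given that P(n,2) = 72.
P(n,2) = n(n−1) is increasing in n; n(n−1) ≈ (n−0.5)^2 = 72 gives n ≈ 9.0. Check: P(7,2) = 42, P(8,2) = 56, P(9,2) = 72 ✓. So n = 9.
Final answer: 9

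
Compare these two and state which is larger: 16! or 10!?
16!=20,922,789,888,000, 10!=3,628,800. 16! > 10!.

Answer: 16!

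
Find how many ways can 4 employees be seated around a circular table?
6

Solution: Circular arrangements: (4-1)! = 6.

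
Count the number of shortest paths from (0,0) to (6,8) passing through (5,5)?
1,008

Reasoning: To (5,5): C(10,5)=252. From there: C(4,1)=4. Total: 1,008.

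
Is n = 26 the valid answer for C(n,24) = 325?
Yes

C(26,24) = 26·25·24·23·22·21·20·19·18·17·16·15·14·13·12·11·10·9·8·7·6·5·4·3/24! = 201,645,730,563,302,817,792,000,000/620,448,401,733,239,439,360,000 = 325, which equals 325.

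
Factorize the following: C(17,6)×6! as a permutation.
C(17,6)×6! = [17!/(6!(11)!)]×6! = 17!/(11)! = P(17,6) = 8,910,720.
Final answer: P(17,6)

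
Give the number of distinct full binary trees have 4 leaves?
5

Using the Catalan number formula: C_n = C(2n, n) / (n+1)
C_3 = C(6, 3) / (3+1)
     = 20 / 4
     = 5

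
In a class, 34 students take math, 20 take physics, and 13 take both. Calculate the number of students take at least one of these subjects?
|A∪B| = |A|+|B|-|A∩B| = 34+20-13 = 41.
Final answer: 41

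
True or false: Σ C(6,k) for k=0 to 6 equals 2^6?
True

Solution: Binomial theorem: Σ C(6,k) = (1+1)^6 = 2^6 = 64; RHS 2^6 = 64.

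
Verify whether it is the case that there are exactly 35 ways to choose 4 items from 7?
True
C(7,4) = 35.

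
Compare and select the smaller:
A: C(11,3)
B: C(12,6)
A=C(11,3)=165, B=C(12,6)=924.

Answer: A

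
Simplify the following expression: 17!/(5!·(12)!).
6,188

Explanation: This is C(17,5) = 6,188.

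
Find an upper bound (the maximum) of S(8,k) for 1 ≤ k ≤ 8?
Row S(8,k) for k = 1..8 (via S(n,k) = k·S(n−1,k) + S(n−1,k−1)): 1, 127, 966, 1,701, 1,050, 266, 28, 1. The row is unimodal; maximum at k = 4: 1,701.
Final answer: 1,701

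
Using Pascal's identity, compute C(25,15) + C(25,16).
5,311,735

Working:
C(25,15) + C(25,16) = C(26,16) = 5,311,735.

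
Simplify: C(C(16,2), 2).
7,140

C(16,2) = 120, then C(120, 2) = 7,140.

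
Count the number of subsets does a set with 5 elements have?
32

Each element can be included or excluded: 2^5 = 32.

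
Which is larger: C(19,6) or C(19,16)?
C(19,6)

Reasoning: C(19,6)=27,132, C(19,16)=969.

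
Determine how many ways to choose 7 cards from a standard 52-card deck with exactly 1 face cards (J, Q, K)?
46,060,560

Reasoning: 12 face cards and 40 non-face cards: C(12,1) × C(40,6) = 12 × 3,838,380 = 46,060,560.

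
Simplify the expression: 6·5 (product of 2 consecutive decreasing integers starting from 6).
30

Working:
This is P(6,2) = 6!/(4)! = 30.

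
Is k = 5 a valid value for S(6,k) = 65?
No

Explanation: S(6,5) = 5·S(5,5) + S(5,4) = 5·1 + 10 = 15, which does not equal 65.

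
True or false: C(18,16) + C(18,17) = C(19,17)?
True

Reasoning: Pascal's identity C(n,k) + C(n,k+1) = C(n+1,k+1): 153 + 18 = 171 = C(19,17).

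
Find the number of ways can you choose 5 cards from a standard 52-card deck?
2,598,960

Explanation: C(52,5) = 2,598,960.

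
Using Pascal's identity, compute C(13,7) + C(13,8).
3,003

Reasoning: C(13,7) + C(13,8) = C(14,8) = 3,003.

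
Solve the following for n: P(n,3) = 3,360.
16

Reasoning: P(n,3) = n(n−1)(n−2) is increasing in n; n(n−1)(n−2) ≈ (n−1)^3 = 3,360 gives n ≈ 16.0. Check: P(14,3) = 2,184, P(15,3) = 2,730, P(16,3) = 3,360 ✓. So n = 16.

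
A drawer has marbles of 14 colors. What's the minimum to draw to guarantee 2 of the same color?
15

Explanation: Worst case: 1 of each = 14. One more: 15.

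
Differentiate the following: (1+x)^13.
Using the power rule: d/dx (1+x)^13 = 13(1+x)^{12}.
Final answer: 13(1+x)^12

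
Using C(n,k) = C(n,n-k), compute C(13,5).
1,287

Solution: C(13,5) = C(13,8) = 1,287.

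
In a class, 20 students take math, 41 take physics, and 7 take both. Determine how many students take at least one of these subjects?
54

Solution: |A∪B| = |A|+|B|-|A∩B| = 20+41-7 = 54.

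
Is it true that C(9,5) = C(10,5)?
False

Solution: LHS = C(9,5) = 126; RHS = C(10,5) = 252. 126 ≠ 252, so the statement does not hold.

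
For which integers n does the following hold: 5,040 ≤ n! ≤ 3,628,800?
7, 8, 9, 10

Solution: n! is strictly increasing; 7! = 5,040 and 10! = 3,628,800, so valid n = 7, 8, 9, 10.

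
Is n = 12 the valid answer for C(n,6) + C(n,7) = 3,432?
C(12,6) + C(12,7) = 924 + 792 = 1,716, which does not equal 3,432.

Answer: No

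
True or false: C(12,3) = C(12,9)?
C(12,3) = C(12,12-3) by the symmetry property; both equal 220.

Answer: True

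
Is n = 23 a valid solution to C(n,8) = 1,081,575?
No

C(23,8) = 23·22·21·20·19·18·17·16/8! = 19,769,460,480/40,320 = 490,314, which does not equal 1,081,575.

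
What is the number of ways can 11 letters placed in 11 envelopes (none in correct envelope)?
14,684,570

Using D(n) = (n-1)[D(n-1) + D(n-2)]:
D(11) = (11-1) × [D(10) + D(9)]
      = 10 × [1334961 + 133496]
      = 10 × 1468457
      = 14,684,570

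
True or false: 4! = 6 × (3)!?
False

Explanation: 4! = 4 × 3! = 24, but 6 × 3! = 36.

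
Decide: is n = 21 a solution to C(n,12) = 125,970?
No

Reasoning: C(21,12) = 21·20·19·18·17·16·15·14·13·12·11·10/12! = 140,792,940,288,000/479,001,600 = 293,930, which does not equal 125,970.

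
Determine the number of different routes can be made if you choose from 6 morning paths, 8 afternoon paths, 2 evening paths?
96

By the multiplication principle: 6 × 8 × 2 = 96.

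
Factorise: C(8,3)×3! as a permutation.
C(8,3)×3! = [8!/(3!(5)!)]×3! = 8!/(5)! = P(8,3) = 336.
Final answer: P(8,3)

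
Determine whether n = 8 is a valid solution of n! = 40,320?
Yes

Working:
8! = 8·7! = 8·5,040 = 40,320, which equals 40,320.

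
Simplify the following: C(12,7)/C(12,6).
6/7

Reasoning: C(n,k+1)/C(n,k) = (n−k)/(k+1). Here (12−6)/(6+1) = 6/7 = 6/7.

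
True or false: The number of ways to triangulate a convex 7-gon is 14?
Triangulations of a convex 7-gon are counted by the Catalan number C_5: C_5 = C(10,5)/(5+1) = 252/6 = 42.
Final answer: False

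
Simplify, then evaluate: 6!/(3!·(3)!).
This is C(6,3) = 20.

Answer: 20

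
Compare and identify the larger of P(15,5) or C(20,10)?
P(15,5)

Reasoning: P(15,5)=360,360, C(20,10)=184,756.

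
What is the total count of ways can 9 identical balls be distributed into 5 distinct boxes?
715

Reasoning: C(9+5-1, 5-1) = C(13, 4) = 715.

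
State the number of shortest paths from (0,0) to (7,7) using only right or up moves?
3,432

Explanation: Choose 7 rights from 14 moves: C(14,7) = 3,432.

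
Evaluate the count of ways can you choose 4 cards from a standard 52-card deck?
270,725

Working:
C(52,4) = 270,725.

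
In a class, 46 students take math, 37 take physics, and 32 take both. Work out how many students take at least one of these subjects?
51
|A∪B| = |A|+|B|-|A∩B| = 46+37-32 = 51.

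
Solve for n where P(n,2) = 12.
P(n,2) = n(n−1) is increasing in n; n(n−1) ≈ (n−0.5)^2 = 12 gives n ≈ 4.0. Check: P(2,2) = 2, P(3,2) = 6, P(4,2) = 12 ✓. So n = 4.

Answer: 4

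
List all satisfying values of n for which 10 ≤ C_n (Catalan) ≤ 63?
4, 5

Solution: C_3=5; C_4=14; C_5=42; C_6=132. So valid n = 4, 5.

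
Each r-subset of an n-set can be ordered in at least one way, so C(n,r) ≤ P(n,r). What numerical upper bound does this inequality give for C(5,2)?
P(5,2) = 5·4 = 20, so C(5,2) ≤ 20. (The bound is loose by a factor of 2! = 2: C(5,2) = 20/2 = 10.)
Final answer: 20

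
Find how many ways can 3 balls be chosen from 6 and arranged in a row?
120

P(6,3) = 6!/(6-3)! = 120.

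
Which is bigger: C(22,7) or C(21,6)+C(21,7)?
Equal

Working:
By Pascal's identity: C(22,7) = C(21,6)+C(21,7) = 170,544. Equal.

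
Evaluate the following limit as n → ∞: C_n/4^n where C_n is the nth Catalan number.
0
C_n ~ 4^n/(n^(3/2)√π), so n^0·C_n/4^n ~ n^(0 − 3/2)/√π → 0.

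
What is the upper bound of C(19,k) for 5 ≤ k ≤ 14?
92,378

Explanation: C(19,k) is maximised at the centre of the row: C(19,9) = 92,378.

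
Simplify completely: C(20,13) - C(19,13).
C(20,13) - C(19,13) = C(19,12) = 50,388.

Answer: 50,388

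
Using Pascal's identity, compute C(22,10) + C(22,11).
1,352,078

Explanation: C(22,10) + C(22,11) = C(23,11) = 1,352,078.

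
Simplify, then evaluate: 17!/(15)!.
272

This equals 17×16 = 272.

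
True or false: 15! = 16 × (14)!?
False

Solution: 15! = 15 × 14! = 1,307,674,368,000, but 16 × 14! = 1,394,852,659,200.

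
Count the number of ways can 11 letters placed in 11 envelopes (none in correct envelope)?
14,684,570

Using D(n) = (n-1)[D(n-1) + D(n-2)]:
D(11) = (11-1) × [D(10) + D(9)]
      = 10 × [1334961 + 133496]
      = 10 × 1468457
      = 14,684,570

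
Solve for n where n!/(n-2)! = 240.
16
n!/(n-2)! = n×(n-1), a product of 2 consecutive integers ≈ (n−0.5)^2. 240^(1/2) + 0.5 ≈ 16.0; check n = 16: 16×15 = 240 ✓. So n = 16.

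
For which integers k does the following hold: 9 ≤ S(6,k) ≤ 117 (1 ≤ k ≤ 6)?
2, 3, 4, 5

Solution: S(6,1)=1; S(6,2)=31; S(6,3)=90; S(6,4)=65; S(6,5)=15; S(6,6)=1. So valid k = 2, 3, 4, 5.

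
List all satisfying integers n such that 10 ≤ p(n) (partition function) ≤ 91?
6, 7, 8, 9, 10, 11, 12

Tabulating p(n) via p(n) = p(n−1) + p(n−2) − p(n−5) − p(n−7) + …: p(5)=7; p(6)=11; p(7)=15; p(8)=22; p(9)=30; p(10)=42; p(11)=56; p(12)=77; p(13)=101. So valid n = 6, 7, 8, 9, 10, 11, 12.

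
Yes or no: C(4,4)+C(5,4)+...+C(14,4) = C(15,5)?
Hockey stick identity gives Σ = C(15,5) = 3,003; RHS C(15,5) = 3,003.

Answer: Yes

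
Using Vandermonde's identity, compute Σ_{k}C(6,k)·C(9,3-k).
455

Reasoning: = C(6+9,3) = C(15,3) = 455.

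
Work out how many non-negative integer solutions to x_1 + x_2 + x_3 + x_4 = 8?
165

Reasoning: C(8+4-1, 4-1) = 165.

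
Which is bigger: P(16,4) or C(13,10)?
P(16,4)=43,680, C(13,10)=286.
Final answer: P(16,4)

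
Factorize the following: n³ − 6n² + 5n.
n³ − 6n² + 5n = n(n² − 6n + 5) = n(n − 1)(n − 5).

Answer: n(n − 1)(n − 5)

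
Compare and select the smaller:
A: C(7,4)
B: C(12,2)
A

Explanation: A=C(7,4)=35, B=C(12,2)=66.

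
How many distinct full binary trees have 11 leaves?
Using the Catalan number formula: C_n = C(2n, n) / (n+1)
C_10 = C(20, 10) / (10+1)
     = 184756 / 11
     = 16,796
Final answer: 16,796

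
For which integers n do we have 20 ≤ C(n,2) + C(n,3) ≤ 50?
5, 6

Solution: C(4,2)+C(4,3)=10; C(5,2)+C(5,3)=20; C(6,2)+C(6,3)=35; C(7,2)+C(7,3)=56. So valid n = 5, 6.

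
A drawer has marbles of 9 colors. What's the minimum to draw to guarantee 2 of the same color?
10

Reasoning: Worst case: 1 of each = 9. One more: 10.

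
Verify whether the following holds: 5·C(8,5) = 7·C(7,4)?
False

Absorption identity k·C(n,k) = n·C(n-1,k-1). LHS = 5·56 = 280; RHS = 7·35 = 245.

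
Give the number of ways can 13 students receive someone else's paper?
2,290,792,932
Using D(n) = (n-1)[D(n-1) + D(n-2)]:
D(13) = (13-1) × [D(12) + D(11)]
      = 12 × [176214841 + 14684570]
      = 12 × 190899411
      = 2,290,792,932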